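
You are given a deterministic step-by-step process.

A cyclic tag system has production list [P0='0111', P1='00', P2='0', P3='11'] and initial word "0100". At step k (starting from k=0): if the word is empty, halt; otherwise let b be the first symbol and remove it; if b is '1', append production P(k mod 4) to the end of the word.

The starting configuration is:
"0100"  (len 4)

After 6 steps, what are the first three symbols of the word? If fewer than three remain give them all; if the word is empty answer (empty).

(empty)

gen 0: "0100"  (len 4)
gen 1: "100"  (len 3)
gen 2: "0000"  (len 4)
gen 3: "000"  (len 3)
gen 4: "00"  (len 2)
gen 5: "0"  (len 1)
gen 6: (halted — word empty)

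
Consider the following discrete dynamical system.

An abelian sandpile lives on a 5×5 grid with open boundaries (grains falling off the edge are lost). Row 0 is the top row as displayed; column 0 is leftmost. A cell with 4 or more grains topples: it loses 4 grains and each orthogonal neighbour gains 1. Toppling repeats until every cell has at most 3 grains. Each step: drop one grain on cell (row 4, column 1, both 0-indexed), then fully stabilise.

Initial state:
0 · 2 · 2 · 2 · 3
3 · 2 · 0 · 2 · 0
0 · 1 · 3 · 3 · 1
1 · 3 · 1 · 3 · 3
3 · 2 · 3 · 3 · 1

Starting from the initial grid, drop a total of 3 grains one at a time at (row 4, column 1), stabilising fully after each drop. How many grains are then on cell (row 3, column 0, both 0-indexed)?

k=0  0 · 2 · 2 · 2 · 3
3 · 2 · 0 · 2 · 0
0 · 1 · 3 · 3 · 1
1 · 3 · 1 · 3 · 3
3 · 2 · 3 · 3 · 1
k=1  0 · 2 · 2 · 2 · 3
3 · 2 · 0 · 2 · 0
0 · 1 · 3 · 3 · 1
1 · 3 · 1 · 3 · 3
3 · 3 · 3 · 3 · 1
k=2  0 · 2 · 2 · 2 · 3
3 · 2 · 1 · 3 · 0
0 · 3 · 1 · 1 · 3
3 · 1 · 1 · 3 · 0
0 · 3 · 2 · 1 · 3
k=3  0 · 2 · 2 · 2 · 3
3 · 2 · 1 · 3 · 0
0 · 3 · 1 · 1 · 3
3 · 2 · 1 · 3 · 0
1 · 0 · 3 · 1 · 3

3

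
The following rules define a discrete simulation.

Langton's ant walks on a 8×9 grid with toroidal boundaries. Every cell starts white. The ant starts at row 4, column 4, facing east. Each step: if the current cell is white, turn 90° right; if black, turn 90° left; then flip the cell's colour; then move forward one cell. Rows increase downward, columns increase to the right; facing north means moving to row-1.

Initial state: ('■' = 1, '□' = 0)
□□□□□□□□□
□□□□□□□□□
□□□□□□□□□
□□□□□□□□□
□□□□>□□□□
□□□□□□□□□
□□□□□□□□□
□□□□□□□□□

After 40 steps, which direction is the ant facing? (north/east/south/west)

k=0  □□□□□□□□□
□□□□□□□□□
□□□□□□□□□
□□□□□□□□□
□□□□>□□□□
□□□□□□□□□
□□□□□□□□□
□□□□□□□□□
k=1  □□□□□□□□□
□□□□□□□□□
□□□□□□□□□
□□□□□□□□□
□□□□■□□□□
□□□□v□□□□
□□□□□□□□□
□□□□□□□□□
k=2  □□□□□□□□□
□□□□□□□□□
□□□□□□□□□
□□□□□□□□□
□□□□■□□□□
□□□<■□□□□
□□□□□□□□□
□□□□□□□□□
k=3  □□□□□□□□□
□□□□□□□□□
□□□□□□□□□
□□□□□□□□□
□□□^■□□□□
□□□■■□□□□
□□□□□□□□□
□□□□□□□□□
k=4  □□□□□□□□□
□□□□□□□□□
□□□□□□□□□
□□□□□□□□□
□□□■>□□□□
□□□■■□□□□
□□□□□□□□□
□□□□□□□□□
k=5  □□□□□□□□□
□□□□□□□□□
□□□□□□□□□
□□□□^□□□□
□□□■□□□□□
□□□■■□□□□
□□□□□□□□□
□□□□□□□□□
k=6  □□□□□□□□□
□□□□□□□□□
□□□□□□□□□
□□□□■>□□□
□□□■□□□□□
□□□■■□□□□
□□□□□□□□□
□□□□□□□□□
k=7  □□□□□□□□□
□□□□□□□□□
□□□□□□□□□
□□□□■■□□□
□□□■□v□□□
□□□■■□□□□
□□□□□□□□□
□□□□□□□□□
k=8  □□□□□□□□□
□□□□□□□□□
□□□□□□□□□
□□□□■■□□□
□□□■<■□□□
□□□■■□□□□
□□□□□□□□□
□□□□□□□□□
k=9  □□□□□□□□□
□□□□□□□□□
□□□□□□□□□
□□□□^■□□□
□□□■■■□□□
□□□■■□□□□
□□□□□□□□□
□□□□□□□□□
k=10  □□□□□□□□□
□□□□□□□□□
□□□□□□□□□
□□□<□■□□□
□□□■■■□□□
□□□■■□□□□
□□□□□□□□□
□□□□□□□□□
k=11  □□□□□□□□□
□□□□□□□□□
□□□^□□□□□
□□□■□■□□□
□□□■■■□□□
□□□■■□□□□
□□□□□□□□□
□□□□□□□□□
k=12  □□□□□□□□□
□□□□□□□□□
□□□■>□□□□
□□□■□■□□□
□□□■■■□□□
□□□■■□□□□
□□□□□□□□□
□□□□□□□□□
k=13  □□□□□□□□□
□□□□□□□□□
□□□■■□□□□
□□□■v■□□□
□□□■■■□□□
□□□■■□□□□
□□□□□□□□□
□□□□□□□□□
k=14  □□□□□□□□□
□□□□□□□□□
□□□■■□□□□
□□□<■■□□□
□□□■■■□□□
□□□■■□□□□
□□□□□□□□□
□□□□□□□□□
k=15  □□□□□□□□□
□□□□□□□□□
□□□■■□□□□
□□□□■■□□□
□□□v■■□□□
□□□■■□□□□
□□□□□□□□□
□□□□□□□□□
k=16  □□□□□□□□□
□□□□□□□□□
□□□■■□□□□
□□□□■■□□□
□□□□>■□□□
□□□■■□□□□
□□□□□□□□□
□□□□□□□□□
k=17  □□□□□□□□□
□□□□□□□□□
□□□■■□□□□
□□□□^■□□□
□□□□□■□□□
□□□■■□□□□
□□□□□□□□□
□□□□□□□□□
k=18  □□□□□□□□□
□□□□□□□□□
□□□■■□□□□
□□□<□■□□□
□□□□□■□□□
□□□■■□□□□
□□□□□□□□□
□□□□□□□□□
k=19  □□□□□□□□□
□□□□□□□□□
□□□^■□□□□
□□□■□■□□□
□□□□□■□□□
□□□■■□□□□
□□□□□□□□□
□□□□□□□□□
k=20  □□□□□□□□□
□□□□□□□□□
□□<□■□□□□
□□□■□■□□□
□□□□□■□□□
□□□■■□□□□
□□□□□□□□□
□□□□□□□□□
k=21  □□□□□□□□□
□□^□□□□□□
□□■□■□□□□
□□□■□■□□□
□□□□□■□□□
□□□■■□□□□
□□□□□□□□□
□□□□□□□□□
k=22  □□□□□□□□□
□□■>□□□□□
□□■□■□□□□
□□□■□■□□□
□□□□□■□□□
□□□■■□□□□
□□□□□□□□□
□□□□□□□□□
k=23  □□□□□□□□□
□□■■□□□□□
□□■v■□□□□
□□□■□■□□□
□□□□□■□□□
□□□■■□□□□
□□□□□□□□□
□□□□□□□□□
k=24  □□□□□□□□□
□□■■□□□□□
□□<■■□□□□
□□□■□■□□□
□□□□□■□□□
□□□■■□□□□
□□□□□□□□□
□□□□□□□□□
k=25  □□□□□□□□□
□□■■□□□□□
□□□■■□□□□
□□v■□■□□□
□□□□□■□□□
□□□■■□□□□
□□□□□□□□□
□□□□□□□□□
k=26  □□□□□□□□□
□□■■□□□□□
□□□■■□□□□
□<■■□■□□□
□□□□□■□□□
□□□■■□□□□
□□□□□□□□□
□□□□□□□□□
k=27  □□□□□□□□□
□□■■□□□□□
□^□■■□□□□
□■■■□■□□□
□□□□□■□□□
□□□■■□□□□
□□□□□□□□□
□□□□□□□□□
k=28  □□□□□□□□□
□□■■□□□□□
□■>■■□□□□
□■■■□■□□□
□□□□□■□□□
□□□■■□□□□
□□□□□□□□□
□□□□□□□□□
k=29  □□□□□□□□□
□□■■□□□□□
□■■■■□□□□
□■v■□■□□□
□□□□□■□□□
□□□■■□□□□
□□□□□□□□□
□□□□□□□□□
k=30  □□□□□□□□□
□□■■□□□□□
□■■■■□□□□
□■□>□■□□□
□□□□□■□□□
□□□■■□□□□
□□□□□□□□□
□□□□□□□□□
k=31  □□□□□□□□□
□□■■□□□□□
□■■^■□□□□
□■□□□■□□□
□□□□□■□□□
□□□■■□□□□
□□□□□□□□□
□□□□□□□□□
k=32  □□□□□□□□□
□□■■□□□□□
□■<□■□□□□
□■□□□■□□□
□□□□□■□□□
□□□■■□□□□
□□□□□□□□□
□□□□□□□□□
k=33  □□□□□□□□□
□□■■□□□□□
□■□□■□□□□
□■v□□■□□□
□□□□□■□□□
□□□■■□□□□
□□□□□□□□□
□□□□□□□□□
k=34  □□□□□□□□□
□□■■□□□□□
□■□□■□□□□
□<■□□■□□□
□□□□□■□□□
□□□■■□□□□
□□□□□□□□□
□□□□□□□□□
k=35  □□□□□□□□□
□□■■□□□□□
□■□□■□□□□
□□■□□■□□□
□v□□□■□□□
□□□■■□□□□
□□□□□□□□□
□□□□□□□□□
k=36  □□□□□□□□□
□□■■□□□□□
□■□□■□□□□
□□■□□■□□□
<■□□□■□□□
□□□■■□□□□
□□□□□□□□□
□□□□□□□□□
k=37  □□□□□□□□□
□□■■□□□□□
□■□□■□□□□
^□■□□■□□□
■■□□□■□□□
□□□■■□□□□
□□□□□□□□□
□□□□□□□□□
k=38  □□□□□□□□□
□□■■□□□□□
□■□□■□□□□
■>■□□■□□□
■■□□□■□□□
□□□■■□□□□
□□□□□□□□□
□□□□□□□□□
k=39  □□□□□□□□□
□□■■□□□□□
□■□□■□□□□
■■■□□■□□□
■v□□□■□□□
□□□■■□□□□
□□□□□□□□□
□□□□□□□□□
k=40  □□□□□□□□□
□□■■□□□□□
□■□□■□□□□
■■■□□■□□□
■□>□□■□□□
□□□■■□□□□
□□□□□□□□□
□□□□□□□□□

east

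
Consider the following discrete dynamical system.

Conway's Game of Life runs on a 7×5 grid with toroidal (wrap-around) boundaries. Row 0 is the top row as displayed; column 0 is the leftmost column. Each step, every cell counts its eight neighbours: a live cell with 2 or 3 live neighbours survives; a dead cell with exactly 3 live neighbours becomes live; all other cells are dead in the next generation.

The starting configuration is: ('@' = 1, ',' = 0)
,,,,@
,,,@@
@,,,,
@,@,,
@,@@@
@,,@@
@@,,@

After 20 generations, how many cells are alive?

9

[0] ,,,,@
,,,@@
@,,,,
@,@,,
@,@@@
@,,@@
@@,,@
[1] ,,,,,
@,,@@
@@,@,
@,@,,
,,@,,
,,,,,
,@,,,
[2] @,,,@
@@@@,
,,,@,
@,@@@
,@,,,
,,,,,
,,,,,
[3] @,@@@
@@@@,
,,,,,
@@@@@
@@@@@
,,,,,
,,,,,
[4] @,,,,
@,,,,
,,,,,
,,,,,
,,,,,
@@@@@
,,,@@
[5] @,,,,
,,,,,
,,,,,
,,,,,
@@@@@
@@@,,
,,,,,
[6] ,,,,,
,,,,,
,,,,,
@@@@@
,,,@@
,,,,,
@,,,,
[7] ,,,,,
,,,,,
@@@@@
@@@,,
,@,,,
,,,,@
,,,,,
[8] ,,,,,
@@@@@
,,,@@
,,,,,
,@@,,
,,,,,
,,,,,
[9] @@@@@
@@@,,
,@,,,
,,@@,
,,,,,
,,,,,
,,,,,
[10] ,,,@@
,,,,,
@,,@,
,,@,,
,,,,,
,,,,,
@@@@@
[11] ,@,,,
,,,@,
,,,,,
,,,,,
,,,,,
@@@@@
@@@,,
[12] @@,,,
,,,,,
,,,,,
,,,,,
@@@@@
,,,@@
,,,,,
[13] ,,,,,
,,,,,
,,,,,
@@@@@
@@@,,
,@,,,
@,,,@
[14] ,,,,,
,,,,,
@@@@@
,,,@@
,,,,,
,,@,@
@,,,,
[15] ,,,,,
@@@@@
@@@,,
,@,,,
,,,,@
,,,,,
,,,,,
[16] @@@@@
,,,@@
,,,,,
,@@,,
,,,,,
,,,,,
,,,,,
[17] @@@,,
,@,,,
,,@@,
,,,,,
,,,,,
,,,,,
@@@@@
[18] ,,,,,
@,,@,
,,@,,
,,,,,
,,,,,
@@@@@
,,,@@
[19] ,,,@,
,,,,,
,,,,,
,,,,,
@@@@@
@@@,,
,@,,,
[20] ,,,,,
,,,,,
,,,,,
@@@@@
,,,@@
,,,,,
@@,,,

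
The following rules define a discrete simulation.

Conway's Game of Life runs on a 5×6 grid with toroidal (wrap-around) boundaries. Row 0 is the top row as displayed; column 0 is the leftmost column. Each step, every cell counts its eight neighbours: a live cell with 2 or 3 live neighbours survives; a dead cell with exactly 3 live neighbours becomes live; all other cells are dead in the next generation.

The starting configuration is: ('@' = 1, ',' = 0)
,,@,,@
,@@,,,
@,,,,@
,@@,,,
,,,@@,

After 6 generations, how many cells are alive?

2

step 0: ,,@,,@
,@@,,,
@,,,,@
,@@,,,
,,,@@,
step 1: ,@@,@,
,@@,,@
@,,,,,
@@@@@@
,@,@@,
step 2: ,,,,@@
,,@@,@
,,,,,,
,,,,,,
,,,,,,
step 3: ,,,@@@
,,,@,@
,,,,,,
,,,,,,
,,,,,,
step 4: ,,,@,@
,,,@,@
,,,,,,
,,,,,,
,,,,@,
step 5: ,,,@,@
,,,,,,
,,,,,,
,,,,,,
,,,,@,
step 6: ,,,,@,
,,,,,,
,,,,,,
,,,,,,
,,,,@,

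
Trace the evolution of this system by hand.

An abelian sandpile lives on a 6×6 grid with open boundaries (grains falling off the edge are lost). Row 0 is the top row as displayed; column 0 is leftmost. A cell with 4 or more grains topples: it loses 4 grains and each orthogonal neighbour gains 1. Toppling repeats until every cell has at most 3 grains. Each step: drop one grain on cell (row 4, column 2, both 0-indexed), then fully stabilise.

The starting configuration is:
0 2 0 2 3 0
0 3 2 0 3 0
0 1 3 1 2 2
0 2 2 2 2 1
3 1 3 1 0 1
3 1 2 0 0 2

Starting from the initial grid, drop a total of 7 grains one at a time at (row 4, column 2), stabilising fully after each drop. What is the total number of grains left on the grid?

52

gen 0: 0 2 0 2 3 0
0 3 2 0 3 0
0 1 3 1 2 2
0 2 2 2 2 1
3 1 3 1 0 1
3 1 2 0 0 2
gen 1: 0 2 0 2 3 0
0 3 2 0 3 0
0 1 3 1 2 2
0 2 3 2 2 1
3 2 0 2 0 1
3 1 3 0 0 2
gen 2: 0 2 0 2 3 0
0 3 2 0 3 0
0 1 3 1 2 2
0 2 3 2 2 1
3 2 1 2 0 1
3 1 3 0 0 2
gen 3: 0 2 0 2 3 0
0 3 2 0 3 0
0 1 3 1 2 2
0 2 3 2 2 1
3 2 2 2 0 1
3 1 3 0 0 2
gen 4: 0 2 0 2 3 0
0 3 2 0 3 0
0 1 3 1 2 2
0 2 3 2 2 1
3 2 3 2 0 1
3 1 3 0 0 2
gen 5: 0 2 0 2 3 0
0 3 3 0 3 0
0 2 0 2 2 2
0 3 1 3 2 1
3 3 2 3 0 1
3 2 0 1 0 2
gen 6: 0 2 0 2 3 0
0 3 3 0 3 0
0 2 0 2 2 2
0 3 1 3 2 1
3 3 3 3 0 1
3 2 0 1 0 2
gen 7: 0 2 0 2 3 0
0 3 3 0 3 0
0 3 1 3 2 2
2 1 0 1 3 1
1 3 3 1 1 1
1 0 2 2 0 2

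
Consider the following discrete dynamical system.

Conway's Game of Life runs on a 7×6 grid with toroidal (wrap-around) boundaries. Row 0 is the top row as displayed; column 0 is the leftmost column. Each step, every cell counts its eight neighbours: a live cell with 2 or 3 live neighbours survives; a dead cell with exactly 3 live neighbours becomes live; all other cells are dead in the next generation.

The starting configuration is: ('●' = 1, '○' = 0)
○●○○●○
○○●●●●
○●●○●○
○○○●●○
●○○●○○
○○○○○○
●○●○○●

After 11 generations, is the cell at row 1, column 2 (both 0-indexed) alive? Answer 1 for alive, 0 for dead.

1

k=0  ○●○○●○
○○●●●●
○●●○●○
○○○●●○
●○○●○○
○○○○○○
●○●○○●
k=1  ○●○○○○
●○○○○●
○●○○○○
○●○○●●
○○○●●○
●●○○○●
●●○○○●
k=2  ○●○○○○
●●○○○○
○●○○●○
●○●●●●
○●●●○○
○●●○○○
○○●○○●
k=3  ○●●○○○
●●●○○○
○○○○●○
●○○○○●
○○○○○●
●○○○○○
●○●○○○
k=4  ○○○●○○
●○●●○○
○○○○○○
●○○○●●
○○○○○●
●●○○○●
●○●○○○
k=5  ○○○●○○
○○●●○○
●●○●●○
●○○○●●
○●○○○○
○●○○○●
●○●○○●
k=6  ○●○●●○
○●○○○○
●●○○○○
○○●●●○
○●○○●○
○●●○○●
●●●○●●
k=7  ○○○●●○
○●○○○○
●●○●○○
●○●●●●
●●○○●●
○○○○○○
○○○○○○
k=8  ○○○○○○
●●○●●○
○○○●○○
○○○○○○
○●●○○○
●○○○○●
○○○○○○
k=9  ○○○○○○
○○●●●○
○○●●●○
○○●○○○
●●○○○○
●●○○○○
○○○○○○
k=10  ○○○●○○
○○●○●○
○●○○●○
○○●○○○
●○●○○○
●●○○○○
○○○○○○
k=11  ○○○●○○
○○●○●○
○●●○○○
○○●●○○
●○●○○○
●●○○○○
○○○○○○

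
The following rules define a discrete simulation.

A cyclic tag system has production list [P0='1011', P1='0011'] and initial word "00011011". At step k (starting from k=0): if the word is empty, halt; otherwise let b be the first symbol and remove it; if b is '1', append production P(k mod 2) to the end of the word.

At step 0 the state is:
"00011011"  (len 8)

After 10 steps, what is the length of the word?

14

gen 0: "00011011"  (len 8)
gen 1: "0011011"  (len 7)
gen 2: "011011"  (len 6)
gen 3: "11011"  (len 5)
gen 4: "10110011"  (len 8)
gen 5: "01100111011"  (len 11)
gen 6: "1100111011"  (len 10)
gen 7: "1001110111011"  (len 13)
gen 8: "0011101110110011"  (len 16)
gen 9: "011101110110011"  (len 15)
gen 10: "11101110110011"  (len 14)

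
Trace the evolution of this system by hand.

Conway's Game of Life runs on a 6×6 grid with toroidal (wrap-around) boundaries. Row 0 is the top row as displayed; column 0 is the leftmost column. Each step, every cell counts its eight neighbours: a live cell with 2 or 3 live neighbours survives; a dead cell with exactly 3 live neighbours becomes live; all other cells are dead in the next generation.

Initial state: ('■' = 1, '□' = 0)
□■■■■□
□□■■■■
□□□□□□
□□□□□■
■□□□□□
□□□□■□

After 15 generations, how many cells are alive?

k=0  □■■■■□
□□■■■■
□□□□□□
□□□□□■
■□□□□□
□□□□■□
k=1  □■□□□□
□■□□□■
□□□■□■
□□□□□□
□□□□□■
□■■□■■
k=2  □■□□■■
□□■□■□
■□□□■□
□□□□■□
■□□□■■
□■■□■■
k=3  □■□□□□
■■□□■□
□□□□■□
■□□■■□
■■□□□□
□■■□□□
k=4  □□□□□□
■■□□□■
■■□□■□
■■□■■□
■□□■□■
□□■□□□
k=5  ■■□□□□
□■□□□■
□□□■■□
□□□■□□
■□□■□■
□□□□□□
k=6  ■■□□□□
□■■□■■
□□■■■□
□□■■□■
□□□□■□
□■□□□■
k=7  □□□□■□
□□□□■■
■□□□□□
□□■□□■
■□■■■■
□■□□□■
k=8  ■□□□■□
□□□□■■
■□□□■□
□□■□□□
□□■■□□
□■■□□□
k=9  ■■□■■□
■□□■■□
□□□■■□
□■■□□□
□□□■□□
□■■□□□
k=10  ■□□□■□
■■□□□□
□■□□■■
□□■□■□
□□□■□□
■■□□■□
k=11  □□□□□□
□■□□■□
□■■■■■
□□■□■■
□■■■■■
■■□■■□
k=12  ■■■■■■
■■□□■■
□■□□□□
□□□□□□
□□□□□□
■■□□□□
k=13  □□□■□□
□□□□□□
□■□□□■
□□□□□□
□□□□□□
□□□■■□
k=14  □□□■■□
□□□□□□
□□□□□□
□□□□□□
□□□□□□
□□□■■□
k=15  □□□■■□
□□□□□□
□□□□□□
□□□□□□
□□□□□□
□□□■■□

4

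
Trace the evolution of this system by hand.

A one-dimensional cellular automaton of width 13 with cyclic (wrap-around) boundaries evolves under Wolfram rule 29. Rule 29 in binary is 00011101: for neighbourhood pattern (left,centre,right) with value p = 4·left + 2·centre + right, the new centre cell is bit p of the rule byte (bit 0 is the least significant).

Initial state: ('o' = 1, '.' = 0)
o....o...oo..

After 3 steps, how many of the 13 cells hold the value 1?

9

t=0: o....o...oo..
t=1: oooo.ooo.o.o.
t=2: o....o...o.o.
t=3: oooo.ooo.o.o.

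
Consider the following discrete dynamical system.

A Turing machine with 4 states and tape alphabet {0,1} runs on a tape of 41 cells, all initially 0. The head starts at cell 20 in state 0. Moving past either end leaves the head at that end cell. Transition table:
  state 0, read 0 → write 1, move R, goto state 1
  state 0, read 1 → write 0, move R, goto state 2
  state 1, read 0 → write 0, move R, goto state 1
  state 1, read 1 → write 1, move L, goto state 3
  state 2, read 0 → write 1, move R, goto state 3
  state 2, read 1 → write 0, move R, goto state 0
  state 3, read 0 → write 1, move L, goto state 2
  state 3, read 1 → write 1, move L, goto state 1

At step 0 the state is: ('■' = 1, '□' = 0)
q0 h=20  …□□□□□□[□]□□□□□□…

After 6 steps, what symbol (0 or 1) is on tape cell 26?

0

[0] q0 h=20  …□□□□□□[□]□□□□□□…
[1] q1 h=21  …□□□□□■[□]□□□□□□…
[2] q1 h=22  …□□□□■□[□]□□□□□□…
[3] q1 h=23  …□□□■□□[□]□□□□□□…
[4] q1 h=24  …□□■□□□[□]□□□□□□…
[5] q1 h=25  …□■□□□□[□]□□□□□□…
[6] q1 h=26  …■□□□□□[□]□□□□□□…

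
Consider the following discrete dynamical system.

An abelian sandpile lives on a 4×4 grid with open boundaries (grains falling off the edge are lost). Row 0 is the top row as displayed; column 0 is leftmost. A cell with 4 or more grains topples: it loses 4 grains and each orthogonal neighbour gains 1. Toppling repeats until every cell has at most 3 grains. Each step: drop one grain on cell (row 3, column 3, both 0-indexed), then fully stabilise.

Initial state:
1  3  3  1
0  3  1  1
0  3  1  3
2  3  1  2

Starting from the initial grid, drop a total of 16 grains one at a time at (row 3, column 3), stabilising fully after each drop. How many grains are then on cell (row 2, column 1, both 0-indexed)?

2

gen 0: 1  3  3  1
0  3  1  1
0  3  1  3
2  3  1  2
gen 1: 1  3  3  1
0  3  1  1
0  3  1  3
2  3  1  3
gen 2: 1  3  3  1
0  3  1  2
0  3  2  0
2  3  2  1
gen 3: 1  3  3  1
0  3  1  2
0  3  2  0
2  3  2  2
gen 4: 1  3  3  1
0  3  1  2
0  3  2  0
2  3  2  3
gen 5: 1  3  3  1
0  3  1  2
0  3  2  1
2  3  3  0
gen 6: 1  3  3  1
0  3  1  2
0  3  2  1
2  3  3  1
gen 7: 1  3  3  1
0  3  1  2
0  3  2  1
2  3  3  2
gen 8: 1  3  3  1
0  3  1  2
0  3  2  1
2  3  3  3
gen 9: 2  1  1  2
1  2  0  3
1  2  1  3
3  1  2  1
gen 10: 2  1  1  2
1  2  0  3
1  2  1  3
3  1  2  2
gen 11: 2  1  1  2
1  2  0  3
1  2  1  3
3  1  2  3
gen 12: 2  1  1  3
1  2  1  0
1  2  2  1
3  1  3  1
gen 13: 2  1  1  3
1  2  1  0
1  2  2  1
3  1  3  2
gen 14: 2  1  1  3
1  2  1  0
1  2  2  1
3  1  3  3
gen 15: 2  1  1  3
1  2  1  0
1  2  3  2
3  2  0  1
gen 16: 2  1  1  3
1  2  1  0
1  2  3  2
3  2  0  2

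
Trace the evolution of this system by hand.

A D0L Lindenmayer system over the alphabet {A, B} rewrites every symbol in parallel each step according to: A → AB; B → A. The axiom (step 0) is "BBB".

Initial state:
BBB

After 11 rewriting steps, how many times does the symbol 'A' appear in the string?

267

gen 0: BBB
gen 1: AAA
gen 2: ABABAB
gen 3: ABAABAABA
gen 4: ABAABABAABABAAB
gen 5: ABAABABAABAABABAABAABABA
gen 6: ABAABABAABAABABAABABAABAABABAABABAABAAB
gen 7: ABAABABAABAABABAABABAABAABABAABAABABAABABAABAABABAABAABABAABABA
gen 8: ABAABABAABAABABAABABAABAABABAABAABABAABABAABAABABAABABAABAABABAABAABABAABABAABAABABAABABAABAABABAABAAB
gen 9: ABAABABAABAABABAABABAABAABABAABAABABAABABAABAABABAABABAABA…ABAABAABABAABAABABAABABAABAABABAABAABABAABABAABAABABAABABA  (len 165)
gen 10: ABAABABAABAABABAABABAABAABABAABAABABAABABAABAABABAABABAABA…AABABAABABAABAABABAABABAABAABABAABAABABAABABAABAABABAABAAB  (len 267)
gen 11: ABAABABAABAABABAABABAABAABABAABAABABAABABAABAABABAABABAABA…AABABAABABAABAABABAABABAABAABABAABAABABAABABAABAABABAABABA  (len 432)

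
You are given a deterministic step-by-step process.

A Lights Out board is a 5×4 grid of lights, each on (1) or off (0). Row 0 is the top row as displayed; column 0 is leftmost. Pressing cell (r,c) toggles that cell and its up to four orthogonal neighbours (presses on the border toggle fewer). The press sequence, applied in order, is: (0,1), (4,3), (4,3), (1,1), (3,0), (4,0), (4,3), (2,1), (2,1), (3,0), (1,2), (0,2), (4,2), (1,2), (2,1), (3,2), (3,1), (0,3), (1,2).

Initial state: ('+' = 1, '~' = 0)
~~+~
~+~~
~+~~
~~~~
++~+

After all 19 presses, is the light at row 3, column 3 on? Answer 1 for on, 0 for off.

step 0: ~~+~
~+~~
~+~~
~~~~
++~+
step 1: ++~~
~~~~
~+~~
~~~~
++~+
step 2: ++~~
~~~~
~+~~
~~~+
+++~
step 3: ++~~
~~~~
~+~~
~~~~
++~+
step 4: +~~~
+++~
~~~~
~~~~
++~+
step 5: +~~~
+++~
+~~~
++~~
~+~+
step 6: +~~~
+++~
+~~~
~+~~
+~~+
step 7: +~~~
+++~
+~~~
~+~+
+~+~
step 8: +~~~
+~+~
~++~
~~~+
+~+~
step 9: +~~~
+++~
+~~~
~+~+
+~+~
step 10: +~~~
+++~
~~~~
+~~+
~~+~
step 11: +~+~
+~~+
~~+~
+~~+
~~+~
step 12: ++~+
+~++
~~+~
+~~+
~~+~
step 13: ++~+
+~++
~~+~
+~++
~+~+
step 14: ++++
++~~
~~~~
+~++
~+~+
step 15: ++++
+~~~
+++~
++++
~+~+
step 16: ++++
+~~~
++~~
+~~~
~+++
step 17: ++++
+~~~
+~~~
~++~
~~++
step 18: ++~~
+~~+
+~~~
~++~
~~++
step 19: +++~
+++~
+~+~
~++~
~~++

0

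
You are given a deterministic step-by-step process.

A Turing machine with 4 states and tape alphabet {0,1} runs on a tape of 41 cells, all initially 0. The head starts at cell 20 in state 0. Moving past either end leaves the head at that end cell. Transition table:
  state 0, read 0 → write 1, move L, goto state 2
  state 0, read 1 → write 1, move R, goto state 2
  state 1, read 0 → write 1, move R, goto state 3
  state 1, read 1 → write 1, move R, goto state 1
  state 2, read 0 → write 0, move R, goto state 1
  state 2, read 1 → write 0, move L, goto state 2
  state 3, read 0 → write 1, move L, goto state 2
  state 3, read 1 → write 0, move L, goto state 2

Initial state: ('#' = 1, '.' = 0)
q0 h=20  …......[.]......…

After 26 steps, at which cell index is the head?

gen 0: q0 h=20  …......[.]......…
gen 1: q2 h=19  …......[.]#.....…
gen 2: q1 h=20  …......[#]......…
gen 3: q1 h=21  ….....#[.]......…
gen 4: q3 h=22  …....##[.]......…
gen 5: q2 h=21  ….....#[#]#.....…
gen 6: q2 h=20  …......[#].#....…
gen 7: q2 h=19  …......[.]..#...…
gen 8: q1 h=20  …......[.].#....…
gen 9: q3 h=21  ….....#[.]#.....…
gen 10: q2 h=20  …......[#]##....…
gen 11: q2 h=19  …......[.].##...…
gen 12: q1 h=20  …......[.]##....…
gen 13: q3 h=21  ….....#[#]#.....…
gen 14: q2 h=20  …......[#].#....…
gen 15: q2 h=19  …......[.]..#...…
gen 16: q1 h=20  …......[.].#....…
gen 17: q3 h=21  ….....#[.]#.....…
gen 18: q2 h=20  …......[#]##....…
gen 19: q2 h=19  …......[.].##...…
gen 20: q1 h=20  …......[.]##....…
gen 21: q3 h=21  ….....#[#]#.....…
gen 22: q2 h=20  …......[#].#....…
gen 23: q2 h=19  …......[.]..#...…
gen 24: q1 h=20  …......[.].#....…
gen 25: q3 h=21  ….....#[.]#.....…
gen 26: q2 h=20  …......[#]##....…

20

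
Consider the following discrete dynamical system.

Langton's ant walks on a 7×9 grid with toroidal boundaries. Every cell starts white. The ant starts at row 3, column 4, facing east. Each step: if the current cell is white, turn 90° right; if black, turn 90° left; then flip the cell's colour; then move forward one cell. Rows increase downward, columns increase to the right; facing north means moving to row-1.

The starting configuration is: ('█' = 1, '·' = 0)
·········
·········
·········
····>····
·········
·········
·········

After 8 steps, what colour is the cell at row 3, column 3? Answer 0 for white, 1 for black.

1

k=0  ·········
·········
·········
····>····
·········
·········
·········
k=1  ·········
·········
·········
····█····
····v····
·········
·········
k=2  ·········
·········
·········
····█····
···<█····
·········
·········
k=3  ·········
·········
·········
···^█····
···██····
·········
·········
k=4  ·········
·········
·········
···█>····
···██····
·········
·········
k=5  ·········
·········
····^····
···█·····
···██····
·········
·········
k=6  ·········
·········
····█>···
···█·····
···██····
·········
·········
k=7  ·········
·········
····██···
···█·v···
···██····
·········
·········
k=8  ·········
·········
····██···
···█<█···
···██····
·········
·········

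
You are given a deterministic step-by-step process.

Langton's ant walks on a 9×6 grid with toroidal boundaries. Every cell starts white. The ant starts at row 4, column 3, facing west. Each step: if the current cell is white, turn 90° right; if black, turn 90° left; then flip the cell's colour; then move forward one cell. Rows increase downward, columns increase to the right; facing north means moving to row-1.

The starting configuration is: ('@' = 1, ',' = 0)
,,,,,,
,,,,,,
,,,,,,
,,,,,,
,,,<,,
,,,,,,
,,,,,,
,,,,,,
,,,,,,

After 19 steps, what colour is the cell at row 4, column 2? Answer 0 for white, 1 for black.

0) ,,,,,,
,,,,,,
,,,,,,
,,,,,,
,,,<,,
,,,,,,
,,,,,,
,,,,,,
,,,,,,
1) ,,,,,,
,,,,,,
,,,,,,
,,,^,,
,,,@,,
,,,,,,
,,,,,,
,,,,,,
,,,,,,
2) ,,,,,,
,,,,,,
,,,,,,
,,,@>,
,,,@,,
,,,,,,
,,,,,,
,,,,,,
,,,,,,
3) ,,,,,,
,,,,,,
,,,,,,
,,,@@,
,,,@v,
,,,,,,
,,,,,,
,,,,,,
,,,,,,
4) ,,,,,,
,,,,,,
,,,,,,
,,,@@,
,,,<@,
,,,,,,
,,,,,,
,,,,,,
,,,,,,
5) ,,,,,,
,,,,,,
,,,,,,
,,,@@,
,,,,@,
,,,v,,
,,,,,,
,,,,,,
,,,,,,
6) ,,,,,,
,,,,,,
,,,,,,
,,,@@,
,,,,@,
,,<@,,
,,,,,,
,,,,,,
,,,,,,
7) ,,,,,,
,,,,,,
,,,,,,
,,,@@,
,,^,@,
,,@@,,
,,,,,,
,,,,,,
,,,,,,
8) ,,,,,,
,,,,,,
,,,,,,
,,,@@,
,,@>@,
,,@@,,
,,,,,,
,,,,,,
,,,,,,
9) ,,,,,,
,,,,,,
,,,,,,
,,,@@,
,,@@@,
,,@v,,
,,,,,,
,,,,,,
,,,,,,
10) ,,,,,,
,,,,,,
,,,,,,
,,,@@,
,,@@@,
,,@,>,
,,,,,,
,,,,,,
,,,,,,
11) ,,,,,,
,,,,,,
,,,,,,
,,,@@,
,,@@@,
,,@,@,
,,,,v,
,,,,,,
,,,,,,
12) ,,,,,,
,,,,,,
,,,,,,
,,,@@,
,,@@@,
,,@,@,
,,,<@,
,,,,,,
,,,,,,
13) ,,,,,,
,,,,,,
,,,,,,
,,,@@,
,,@@@,
,,@^@,
,,,@@,
,,,,,,
,,,,,,
14) ,,,,,,
,,,,,,
,,,,,,
,,,@@,
,,@@@,
,,@@>,
,,,@@,
,,,,,,
,,,,,,
15) ,,,,,,
,,,,,,
,,,,,,
,,,@@,
,,@@^,
,,@@,,
,,,@@,
,,,,,,
,,,,,,
16) ,,,,,,
,,,,,,
,,,,,,
,,,@@,
,,@<,,
,,@@,,
,,,@@,
,,,,,,
,,,,,,
17) ,,,,,,
,,,,,,
,,,,,,
,,,@@,
,,@,,,
,,@v,,
,,,@@,
,,,,,,
,,,,,,
18) ,,,,,,
,,,,,,
,,,,,,
,,,@@,
,,@,,,
,,@,>,
,,,@@,
,,,,,,
,,,,,,
19) ,,,,,,
,,,,,,
,,,,,,
,,,@@,
,,@,,,
,,@,@,
,,,@v,
,,,,,,
,,,,,,

1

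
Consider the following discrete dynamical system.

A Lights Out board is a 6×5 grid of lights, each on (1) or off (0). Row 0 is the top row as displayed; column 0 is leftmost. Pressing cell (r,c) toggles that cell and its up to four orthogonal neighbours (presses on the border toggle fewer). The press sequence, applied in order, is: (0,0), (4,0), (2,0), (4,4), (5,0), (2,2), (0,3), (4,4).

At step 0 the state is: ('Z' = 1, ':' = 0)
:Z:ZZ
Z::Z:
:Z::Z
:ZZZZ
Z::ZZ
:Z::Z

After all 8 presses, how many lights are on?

[0] :Z:ZZ
Z::Z:
:Z::Z
:ZZZZ
Z::ZZ
:Z::Z
[1] Z::ZZ
:::Z:
:Z::Z
:ZZZZ
Z::ZZ
:Z::Z
[2] Z::ZZ
:::Z:
:Z::Z
ZZZZZ
:Z:ZZ
ZZ::Z
[3] Z::ZZ
Z::Z:
Z:::Z
:ZZZZ
:Z:ZZ
ZZ::Z
[4] Z::ZZ
Z::Z:
Z:::Z
:ZZZ:
:Z:::
ZZ:::
[5] Z::ZZ
Z::Z:
Z:::Z
:ZZZ:
ZZ:::
:::::
[6] Z::ZZ
Z:ZZ:
ZZZZZ
:Z:Z:
ZZ:::
:::::
[7] Z:Z::
Z:Z::
ZZZZZ
:Z:Z:
ZZ:::
:::::
[8] Z:Z::
Z:Z::
ZZZZZ
:Z:ZZ
ZZ:ZZ
::::Z

17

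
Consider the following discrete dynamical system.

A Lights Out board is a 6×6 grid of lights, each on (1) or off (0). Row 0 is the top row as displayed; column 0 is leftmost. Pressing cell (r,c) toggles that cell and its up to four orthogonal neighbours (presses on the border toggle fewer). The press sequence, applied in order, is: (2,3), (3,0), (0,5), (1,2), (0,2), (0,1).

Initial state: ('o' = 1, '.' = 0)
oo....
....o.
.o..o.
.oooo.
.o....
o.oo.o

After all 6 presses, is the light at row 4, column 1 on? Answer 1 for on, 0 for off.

[0] oo....
....o.
.o..o.
.oooo.
.o....
o.oo.o
[1] oo....
...oo.
.ooo..
.oo.o.
.o....
o.oo.o
[2] oo....
...oo.
oooo..
o.o.o.
oo....
o.oo.o
[3] oo..oo
...ooo
oooo..
o.o.o.
oo....
o.oo.o
[4] ooo.oo
.oo.oo
oo.o..
o.o.o.
oo....
o.oo.o
[5] o..ooo
.o..oo
oo.o..
o.o.o.
oo....
o.oo.o
[6] .ooooo
....oo
oo.o..
o.o.o.
oo....
o.oo.o

1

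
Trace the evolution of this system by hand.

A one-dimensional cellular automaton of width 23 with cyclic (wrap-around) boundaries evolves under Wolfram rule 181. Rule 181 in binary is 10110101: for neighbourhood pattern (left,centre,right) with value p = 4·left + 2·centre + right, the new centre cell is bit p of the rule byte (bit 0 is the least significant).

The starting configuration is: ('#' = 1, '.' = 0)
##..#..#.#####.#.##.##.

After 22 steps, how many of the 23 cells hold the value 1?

14

k=0  ##..#..#.#####.#.##.##.
k=1  ..#.##.##.###.###..#..#
k=2  #.##..#..#.#.#.#.#.##.#
k=3  .#..#.##.##########..#.
k=4  .##.##..#.########.#.##
k=5  #..#..#.##.######.###..
k=6  ##.##.##..#.####.#.#.#.
k=7  ..#..#..#.##.##.#######
k=8  #.##.##.##..#..#.#####.
k=9  ##..#..#..#.##.##.###.#
k=10  #.#.##.##.##..#..#.#.#.
k=11  ####..#..#..#.##.######
k=12  ###.#.##.##.##..#.#####
k=13  ##.###..#..#..#.##.####
k=14  #.#.#.#.##.##.##..#.###
k=15  .#######..#..#..#.##.##
k=16  #.#####.#.##.##.##..#..
k=17  ##.###.###..#..#..#.##.
k=18  ..#.#.#.#.#.##.##.##..#
k=19  #.##########..#..#..#.#
k=20  .#.########.#.##.##.##.
k=21  .##.######.###..#..#..#
k=22  #..#.####.#.#.#.##.##.#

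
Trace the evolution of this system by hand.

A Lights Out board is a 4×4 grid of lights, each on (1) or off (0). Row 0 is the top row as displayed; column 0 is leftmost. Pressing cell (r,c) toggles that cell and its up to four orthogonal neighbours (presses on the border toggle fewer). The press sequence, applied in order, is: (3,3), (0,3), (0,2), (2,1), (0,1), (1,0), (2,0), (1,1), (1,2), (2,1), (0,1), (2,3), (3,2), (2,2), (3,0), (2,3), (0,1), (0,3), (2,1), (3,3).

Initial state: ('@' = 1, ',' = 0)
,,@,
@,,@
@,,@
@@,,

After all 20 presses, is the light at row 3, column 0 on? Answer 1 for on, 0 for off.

step 0: ,,@,
@,,@
@,,@
@@,,
step 1: ,,@,
@,,@
@,,,
@@@@
step 2: ,,,@
@,,,
@,,,
@@@@
step 3: ,@@,
@,@,
@,,,
@@@@
step 4: ,@@,
@@@,
,@@,
@,@@
step 5: @,,,
@,@,
,@@,
@,@@
step 6: ,,,,
,@@,
@@@,
@,@@
step 7: ,,,,
@@@,
,,@,
,,@@
step 8: ,@,,
,,,,
,@@,
,,@@
step 9: ,@@,
,@@@
,@,,
,,@@
step 10: ,@@,
,,@@
@,@,
,@@@
step 11: @,,,
,@@@
@,@,
,@@@
step 12: @,,,
,@@,
@,,@
,@@,
step 13: @,,,
,@@,
@,@@
,,,@
step 14: @,,,
,@,,
@@,,
,,@@
step 15: @,,,
,@,,
,@,,
@@@@
step 16: @,,,
,@,@
,@@@
@@@,
step 17: ,@@,
,,,@
,@@@
@@@,
step 18: ,@,@
,,,,
,@@@
@@@,
step 19: ,@,@
,@,,
@,,@
@,@,
step 20: ,@,@
,@,,
@,,,
@,,@

1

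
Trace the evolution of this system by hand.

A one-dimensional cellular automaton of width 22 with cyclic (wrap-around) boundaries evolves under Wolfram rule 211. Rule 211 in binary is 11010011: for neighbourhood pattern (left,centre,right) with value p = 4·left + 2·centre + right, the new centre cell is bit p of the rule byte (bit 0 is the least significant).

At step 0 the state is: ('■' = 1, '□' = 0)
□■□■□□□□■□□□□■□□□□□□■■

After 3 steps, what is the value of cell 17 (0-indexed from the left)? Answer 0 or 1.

k=0  □■□■□□□□■□□□□■□□□□□□■■
k=1  □□□□■■■■□■■■■□■■■■■■□■
k=2  ■■■■□■■■□□■■■□□■■■■■□□
k=3  □■■■□□■■■■□■■■■□■■■■■■

1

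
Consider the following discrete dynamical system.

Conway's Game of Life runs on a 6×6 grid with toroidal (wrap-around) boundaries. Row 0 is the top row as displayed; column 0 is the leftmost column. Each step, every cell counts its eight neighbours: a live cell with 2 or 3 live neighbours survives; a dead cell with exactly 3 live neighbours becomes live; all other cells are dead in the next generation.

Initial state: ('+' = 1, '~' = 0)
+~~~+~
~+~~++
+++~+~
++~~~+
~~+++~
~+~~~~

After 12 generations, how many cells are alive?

15

gen 0: +~~~+~
~+~~++
+++~+~
++~~~+
~~+++~
~+~~~~
gen 1: ++~~+~
~~+~+~
~~+++~
~~~~~~
~~++++
~++~++
gen 2: +~~~+~
~~+~+~
~~+~+~
~~~~~+
+++~~+
~~~~~~
gen 3: ~~~+~+
~+~~+~
~~~~++
~~++++
++~~~+
~~~~~~
gen 4: ~~~~+~
+~~+~~
+~+~~~
~+++~~
++++~+
~~~~++
gen 5: ~~~++~
~+~+~+
+~~~~~
~~~~++
~~~~~+
~++~~~
gen 6: ++~++~
+~++~+
+~~~~~
+~~~++
+~~~++
~~+++~
gen 7: +~~~~~
~~++~~
~~~+~~
~+~~+~
++~~~~
~~+~~~
gen 8: ~+++~~
~~++~~
~~~++~
+++~~~
+++~~~
+~~~~~
gen 9: ~+~+~~
~+~~~~
~~~~+~
+~~~~+
~~+~~+
+~~+~~
gen 10: ++~~~~
~~+~~~
+~~~~+
+~~~++
~+~~++
++~++~
gen 11: +~~+~+
~~~~~+
++~~+~
~+~~~~
~++~~~
~~~++~
gen 12: +~~+~+
~+~~~~
++~~~+
~~~~~~
~+++~~
++~+++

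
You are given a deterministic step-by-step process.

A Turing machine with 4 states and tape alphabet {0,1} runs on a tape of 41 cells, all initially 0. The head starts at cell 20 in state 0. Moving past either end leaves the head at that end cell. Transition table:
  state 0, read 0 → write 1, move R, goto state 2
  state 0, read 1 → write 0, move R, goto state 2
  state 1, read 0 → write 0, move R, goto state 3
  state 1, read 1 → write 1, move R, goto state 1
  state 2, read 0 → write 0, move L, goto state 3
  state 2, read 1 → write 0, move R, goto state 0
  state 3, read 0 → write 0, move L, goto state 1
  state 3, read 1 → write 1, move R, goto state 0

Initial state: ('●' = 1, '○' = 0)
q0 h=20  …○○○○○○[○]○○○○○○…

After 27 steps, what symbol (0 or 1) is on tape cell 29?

0

0) q0 h=20  …○○○○○○[○]○○○○○○…
1) q2 h=21  …○○○○○●[○]○○○○○○…
2) q3 h=20  …○○○○○○[●]○○○○○○…
3) q0 h=21  …○○○○○●[○]○○○○○○…
4) q2 h=22  …○○○○●●[○]○○○○○○…
5) q3 h=21  …○○○○○●[●]○○○○○○…
6) q0 h=22  …○○○○●●[○]○○○○○○…
7) q2 h=23  …○○○●●●[○]○○○○○○…
8) q3 h=22  …○○○○●●[●]○○○○○○…
9) q0 h=23  …○○○●●●[○]○○○○○○…
10) q2 h=24  …○○●●●●[○]○○○○○○…
11) q3 h=23  …○○○●●●[●]○○○○○○…
12) q0 h=24  …○○●●●●[○]○○○○○○…
13) q2 h=25  …○●●●●●[○]○○○○○○…
14) q3 h=24  …○○●●●●[●]○○○○○○…
15) q0 h=25  …○●●●●●[○]○○○○○○…
16) q2 h=26  …●●●●●●[○]○○○○○○…
17) q3 h=25  …○●●●●●[●]○○○○○○…
18) q0 h=26  …●●●●●●[○]○○○○○○…
19) q2 h=27  …●●●●●●[○]○○○○○○…
20) q3 h=26  …●●●●●●[●]○○○○○○…
21) q0 h=27  …●●●●●●[○]○○○○○○…
22) q2 h=28  …●●●●●●[○]○○○○○○…
23) q3 h=27  …●●●●●●[●]○○○○○○…
24) q0 h=28  …●●●●●●[○]○○○○○○…
25) q2 h=29  …●●●●●●[○]○○○○○○…
26) q3 h=28  …●●●●●●[●]○○○○○○…
27) q0 h=29  …●●●●●●[○]○○○○○○…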